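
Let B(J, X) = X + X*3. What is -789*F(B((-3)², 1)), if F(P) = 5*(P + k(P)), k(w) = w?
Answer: -31560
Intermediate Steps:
B(J, X) = 4*X (B(J, X) = X + 3*X = 4*X)
F(P) = 10*P (F(P) = 5*(P + P) = 5*(2*P) = 10*P)
-789*F(B((-3)², 1)) = -7890*4*1 = -7890*4 = -789*40 = -31560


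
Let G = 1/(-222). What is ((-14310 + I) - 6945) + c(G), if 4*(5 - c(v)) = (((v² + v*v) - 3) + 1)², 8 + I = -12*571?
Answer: -68279163574249/2428912656 ≈ -28111.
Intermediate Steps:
I = -6860 (I = -8 - 12*571 = -8 - 6852 = -6860)
G = -1/222 ≈ -0.0045045
c(v) = 5 - (-2 + 2*v²)²/4 (c(v) = 5 - (((v² + v*v) - 3) + 1)²/4 = 5 - (((v² + v²) - 3) + 1)²/4 = 5 - ((2*v² - 3) + 1)²/4 = 5 - ((-3 + 2*v²) + 1)²/4 = 5 - (-2 + 2*v²)²/4)
((-14310 + I) - 6945) + c(G) = ((-14310 - 6860) - 6945) + (5 - (-1 + (-1/222)²)²) = (-21170 - 6945) + (5 - (-1 + 1/49284)²) = -28115 + (5 - (-49283/49284)²) = -28115 + (5 - 1*2428814089/2428912656) = -28115 + (5 - 2428814089/2428912656) = -28115 + 9715749191/2428912656 = -68279163574249/2428912656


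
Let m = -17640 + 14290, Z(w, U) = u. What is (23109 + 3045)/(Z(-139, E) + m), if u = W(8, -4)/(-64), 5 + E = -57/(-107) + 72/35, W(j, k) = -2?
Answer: -92992/11911 ≈ -7.8072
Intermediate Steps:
E = -9026/3745 (E = -5 + (-57/(-107) + 72/35) = -5 + (-57*(-1/107) + 72*(1/35)) = -5 + (57/107 + 72/35) = -5 + 9699/3745 = -9026/3745 ≈ -2.4101)
u = 1/32 (u = -2/(-64) = -2*(-1/64) = 1/32 ≈ 0.031250)
Z(w, U) = 1/32
m = -3350
(23109 + 3045)/(Z(-139, E) + m) = (23109 + 3045)/(1/32 - 3350) = 26154/(-107199/32) = 26154*(-32/107199) = -92992/11911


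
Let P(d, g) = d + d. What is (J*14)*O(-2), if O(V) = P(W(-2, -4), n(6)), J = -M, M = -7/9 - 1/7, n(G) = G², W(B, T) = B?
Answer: -464/9 ≈ -51.556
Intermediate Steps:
M = -58/63 (M = -7*⅑ - 1*⅐ = -7/9 - ⅐ = -58/63 ≈ -0.92064)
J = 58/63 (J = -1*(-58/63) = 58/63 ≈ 0.92064)
P(d, g) = 2*d
O(V) = -4 (O(V) = 2*(-2) = -4)
(J*14)*O(-2) = ((58/63)*14)*(-4) = (116/9)*(-4) = -464/9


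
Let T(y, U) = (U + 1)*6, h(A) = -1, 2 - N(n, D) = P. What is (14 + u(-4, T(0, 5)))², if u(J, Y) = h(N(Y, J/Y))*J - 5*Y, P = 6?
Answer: 26244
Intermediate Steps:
N(n, D) = -4 (N(n, D) = 2 - 1*6 = 2 - 6 = -4)
T(y, U) = 6 + 6*U (T(y, U) = (1 + U)*6 = 6 + 6*U)
u(J, Y) = -J - 5*Y
(14 + u(-4, T(0, 5)))² = (14 + (-1*(-4) - 5*(6 + 6*5)))² = (14 + (4 - 5*(6 + 30)))² = (14 + (4 - 5*36))² = (14 + (4 - 180))² = (14 - 176)² = (-162)² = 26244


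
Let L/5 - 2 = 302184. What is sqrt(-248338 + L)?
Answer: 96*sqrt(137) ≈ 1123.7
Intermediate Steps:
L = 1510930 (L = 10 + 5*302184 = 10 + 1510920 = 1510930)
sqrt(-248338 + L) = sqrt(-248338 + 1510930) = sqrt(1262592) = 96*sqrt(137)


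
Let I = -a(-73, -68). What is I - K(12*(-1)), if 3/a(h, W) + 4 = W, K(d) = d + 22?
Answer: -239/24 ≈ -9.9583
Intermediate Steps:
K(d) = 22 + d
a(h, W) = 3/(-4 + W)
I = 1/24 (I = -3/(-4 - 68) = -3/(-72) = -3*(-1)/72 = -1*(-1/24) = 1/24 ≈ 0.041667)
I - K(12*(-1)) = 1/24 - (22 + 12*(-1)) = 1/24 - (22 - 12) = 1/24 - 1*10 = 1/24 - 10 = -239/24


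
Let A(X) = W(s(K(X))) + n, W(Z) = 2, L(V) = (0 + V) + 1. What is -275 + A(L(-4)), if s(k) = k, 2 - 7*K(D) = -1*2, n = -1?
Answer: -274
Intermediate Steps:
K(D) = 4/7 (K(D) = 2/7 - (-1)*2/7 = 2/7 - ⅐*(-2) = 2/7 + 2/7 = 4/7)
L(V) = 1 + V (L(V) = V + 1 = 1 + V)
A(X) = 1 (A(X) = 2 - 1 = 1)
-275 + A(L(-4)) = -275 + 1 = -274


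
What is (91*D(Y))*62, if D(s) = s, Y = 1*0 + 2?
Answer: 11284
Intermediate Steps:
Y = 2 (Y = 0 + 2 = 2)
(91*D(Y))*62 = (91*2)*62 = 182*62 = 11284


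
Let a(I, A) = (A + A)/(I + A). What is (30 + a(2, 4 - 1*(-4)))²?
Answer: 24964/25 ≈ 998.56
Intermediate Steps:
a(I, A) = 2*A/(A + I) (a(I, A) = (2*A)/(A + I) = 2*A/(A + I))
(30 + a(2, 4 - 1*(-4)))² = (30 + 2*(4 - 1*(-4))/((4 - 1*(-4)) + 2))² = (30 + 2*(4 + 4)/((4 + 4) + 2))² = (30 + 2*8/(8 + 2))² = (30 + 2*8/10)² = (30 + 2*8*(⅒))² = (30 + 8/5)² = (158/5)² = 24964/25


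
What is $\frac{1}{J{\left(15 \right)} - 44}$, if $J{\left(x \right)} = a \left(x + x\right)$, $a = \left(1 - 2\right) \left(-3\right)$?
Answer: $\frac{1}{46} \approx 0.021739$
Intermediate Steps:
$a = 3$ ($a = \left(-1\right) \left(-3\right) = 3$)
$J{\left(x \right)} = 6 x$ ($J{\left(x \right)} = 3 \left(x + x\right) = 3 \cdot 2 x = 6 x$)
$\frac{1}{J{\left(15 \right)} - 44} = \frac{1}{6 \cdot 15 - 44} = \frac{1}{90 - 44} = \frac{1}{46}$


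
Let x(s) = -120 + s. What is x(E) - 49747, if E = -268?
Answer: -50135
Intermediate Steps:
x(E) - 49747 = (-120 - 268) - 49747 = -388 - 49747 = -50135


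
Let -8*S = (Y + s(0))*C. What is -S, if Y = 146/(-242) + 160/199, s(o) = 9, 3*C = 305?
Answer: 2815455/24079 ≈ 116.93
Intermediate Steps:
C = 305/3 (C = (⅓)*305 = 305/3 ≈ 101.67)
Y = 4833/24079 (Y = 146*(-1/242) + 160*(1/199) = -73/121 + 160/199 = 4833/24079 ≈ 0.20071)
S = -2815455/24079 (S = -(4833/24079 + 9)*305/(8*3) = -27693*305/(24079*3) = -⅛*22523640/24079 = -2815455/24079 ≈ -116.93)
-S = -1*(-2815455/24079) = 2815455/24079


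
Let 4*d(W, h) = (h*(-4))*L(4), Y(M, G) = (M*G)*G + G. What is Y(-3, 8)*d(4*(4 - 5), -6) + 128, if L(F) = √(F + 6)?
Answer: 128 - 1104*√10 ≈ -3363.2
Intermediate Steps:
Y(M, G) = G + M*G² (Y(M, G) = (G*M)*G + G = M*G² + G = G + M*G²)
L(F) = √(6 + F)
d(W, h) = -h*√10 (d(W, h) = ((h*(-4))*√(6 + 4))/4 = ((-4*h)*√10)/4 = (-4*h*√10)/4 = -h*√10)
Y(-3, 8)*d(4*(4 - 5), -6) + 128 = (8*(1 + 8*(-3)))*(-1*(-6)*√10) + 128 = (8*(1 - 24))*(6*√10) + 128 = (8*(-23))*(6*√10) + 128 = -1104*√10 + 128 = 128 - 1104*√10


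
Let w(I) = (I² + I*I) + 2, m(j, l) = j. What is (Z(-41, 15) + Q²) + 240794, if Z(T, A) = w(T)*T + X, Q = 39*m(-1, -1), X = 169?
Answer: 104560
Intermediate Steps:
w(I) = 2 + 2*I² (w(I) = (I² + I²) + 2 = 2*I² + 2 = 2 + 2*I²)
Q = -39 (Q = 39*(-1) = -39)
Z(T, A) = 169 + T*(2 + 2*T²) (Z(T, A) = (2 + 2*T²)*T + 169 = T*(2 + 2*T²) + 169 = 169 + T*(2 + 2*T²))
(Z(-41, 15) + Q²) + 240794 = ((169 + 2*(-41)*(1 + (-41)²)) + (-39)²) + 240794 = ((169 + 2*(-41)*(1 + 1681)) + 1521) + 240794 = ((169 + 2*(-41)*1682) + 1521) + 240794 = ((169 - 137924) + 1521) + 240794 = (-137755 + 1521) + 240794 = -136234 + 240794 = 104560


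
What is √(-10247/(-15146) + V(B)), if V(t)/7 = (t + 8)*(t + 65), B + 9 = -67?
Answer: √1201300491638/15146 ≈ 72.365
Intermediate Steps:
B = -76 (B = -9 - 67 = -76)
V(t) = 7*(8 + t)*(65 + t) (V(t) = 7*((t + 8)*(t + 65)) = 7*((8 + t)*(65 + t)) = 7*(8 + t)*(65 + t))
√(-10247/(-15146) + V(B)) = √(-10247/(-15146) + (3640 + 7*(-76)² + 511*(-76))) = √(-10247*(-1/15146) + (3640 + 7*5776 - 38836)) = √(10247/15146 + (3640 + 40432 - 38836)) = √(10247/15146 + 5236) = √(79314703/15146) = √1201300491638/15146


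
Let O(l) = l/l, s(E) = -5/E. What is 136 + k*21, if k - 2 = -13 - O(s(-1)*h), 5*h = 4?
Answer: -116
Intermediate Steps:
h = ⅘ (h = (⅕)*4 = ⅘ ≈ 0.80000)
O(l) = 1
k = -12 (k = 2 + (-13 - 1*1) = 2 + (-13 - 1) = 2 - 14 = -12)
136 + k*21 = 136 - 12*21 = 136 - 252 = -116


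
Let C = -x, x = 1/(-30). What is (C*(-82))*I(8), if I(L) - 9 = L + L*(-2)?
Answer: -41/15 ≈ -2.7333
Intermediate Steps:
x = -1/30 ≈ -0.033333
I(L) = 9 - L (I(L) = 9 + (L + L*(-2)) = 9 + (L - 2*L) = 9 - L)
C = 1/30 (C = -1*(-1/30) = 1/30 ≈ 0.033333)
(C*(-82))*I(8) = ((1/30)*(-82))*(9 - 1*8) = -41*(9 - 8)/15 = -41/15*1 = -41/15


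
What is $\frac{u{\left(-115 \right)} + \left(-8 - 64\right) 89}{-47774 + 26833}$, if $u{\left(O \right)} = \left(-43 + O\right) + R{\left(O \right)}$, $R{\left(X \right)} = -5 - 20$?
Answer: $\frac{6591}{20941} \approx 0.31474$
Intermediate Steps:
$R{\left(X \right)} = -25$ ($R{\left(X \right)} = -5 - 20 = -25$)
$u{\left(O \right)} = -68 + O$ ($u{\left(O \right)} = \left(-43 + O\right) - 25 = -68 + O$)
$\frac{u{\left(-115 \right)} + \left(-8 - 64\right) 89}{-47774 + 26833} = \frac{\left(-68 - 115\right) + \left(-8 - 64\right) 89}{-47774 + 26833} = \frac{-183 - 6408}{-20941} = \left(-183 - 6408\right) \left(- \frac{1}{20941}\right) = \left(-6591\right) \left(- \frac{1}{20941}\right) = \frac{6591}{20941}$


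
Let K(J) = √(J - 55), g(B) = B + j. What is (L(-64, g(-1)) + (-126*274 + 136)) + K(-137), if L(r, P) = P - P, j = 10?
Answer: -34388 + 8*I*√3 ≈ -34388.0 + 13.856*I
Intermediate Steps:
g(B) = 10 + B (g(B) = B + 10 = 10 + B)
L(r, P) = 0
K(J) = √(-55 + J)
(L(-64, g(-1)) + (-126*274 + 136)) + K(-137) = (0 + (-126*274 + 136)) + √(-55 - 137) = (0 + (-34524 + 136)) + √(-192) = (0 - 34388) + 8*I*√3 = -34388 + 8*I*√3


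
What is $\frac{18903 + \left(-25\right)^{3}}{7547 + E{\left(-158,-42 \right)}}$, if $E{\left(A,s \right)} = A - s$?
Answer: $\frac{3278}{7431} \approx 0.44112$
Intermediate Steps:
$\frac{18903 + \left(-25\right)^{3}}{7547 + E{\left(-158,-42 \right)}} = \frac{18903 + \left(-25\right)^{3}}{7547 - 116} = \frac{18903 - 15625}{7547 + \left(-158 + 42\right)} = \frac{3278}{7547 - 116} = \frac{3278}{7431}$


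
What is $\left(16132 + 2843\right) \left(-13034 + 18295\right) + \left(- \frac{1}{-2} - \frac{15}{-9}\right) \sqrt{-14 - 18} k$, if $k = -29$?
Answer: $99827475 - \frac{754 i \sqrt{2}}{3} \approx 9.9827 \cdot 10^{7} - 355.44 i$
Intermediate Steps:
$\left(16132 + 2843\right) \left(-13034 + 18295\right) + \left(- \frac{1}{-2} - \frac{15}{-9}\right) \sqrt{-14 - 18} k = \left(16132 + 2843\right) \left(-13034 + 18295\right) + \left(- \frac{1}{-2} - \frac{15}{-9}\right) \sqrt{-14 - 18} \left(-29\right) = 18975 \cdot 5261 + \left(\left(-1\right) \left(- \frac{1}{2}\right) - - \frac{5}{3}\right) \sqrt{-32} \left(-29\right) = 99827475 + \left(\frac{1}{2} + \frac{5}{3}\right) 4 i \sqrt{2} \left(-29\right) = 99827475 + \frac{13 \cdot 4 i \sqrt{2}}{6} \left(-29\right) = 99827475 + \frac{26 i \sqrt{2}}{3} \left(-29\right) = 99827475 - \frac{754 i \sqrt{2}}{3}$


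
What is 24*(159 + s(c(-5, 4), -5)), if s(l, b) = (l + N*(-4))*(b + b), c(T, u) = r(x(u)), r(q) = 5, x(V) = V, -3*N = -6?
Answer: 4536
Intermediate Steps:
N = 2 (N = -1/3*(-6) = 2)
c(T, u) = 5
s(l, b) = 2*b*(-8 + l) (s(l, b) = (l + 2*(-4))*(b + b) = (l - 8)*(2*b) = (-8 + l)*(2*b) = 2*b*(-8 + l))
24*(159 + s(c(-5, 4), -5)) = 24*(159 + 2*(-5)*(-8 + 5)) = 24*(159 + 2*(-5)*(-3)) = 24*(159 + 30) = 24*189 = 4536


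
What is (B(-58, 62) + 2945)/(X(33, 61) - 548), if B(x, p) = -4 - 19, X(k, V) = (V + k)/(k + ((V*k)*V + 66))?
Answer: -179545212/33672361 ≈ -5.3321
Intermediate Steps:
X(k, V) = (V + k)/(66 + k + k*V**2) (X(k, V) = (V + k)/(k + (k*V**2 + 66)) = (V + k)/(k + (66 + k*V**2)) = (V + k)/(66 + k + k*V**2))
B(x, p) = -23
(B(-58, 62) + 2945)/(X(33, 61) - 548) = (-23 + 2945)/((61 + 33)/(66 + 33 + 33*61**2) - 548) = 2922/(94/(66 + 33 + 33*3721) - 548) = 2922/(94/(66 + 33 + 122793) - 548) = 2922/(94/122892 - 548) = 2922/((1/122892)*94 - 548) = 2922/(47/61446 - 548) = 2922/(-33672361/61446) = 2922*(-61446/33672361) = -179545212/33672361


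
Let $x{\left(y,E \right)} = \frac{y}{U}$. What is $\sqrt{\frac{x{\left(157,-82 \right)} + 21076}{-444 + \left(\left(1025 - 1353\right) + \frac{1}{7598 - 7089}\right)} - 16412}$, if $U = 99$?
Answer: $\frac{i \sqrt{2764262138795620705}}{12967251} \approx 128.22 i$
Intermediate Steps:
$x{\left(y,E \right)} = \frac{y}{99}$
$\sqrt{\frac{x{\left(157,-82 \right)} + 21076}{-444 + \left(\left(1025 - 1353\right) + \frac{1}{7598 - 7089}\right)} - 16412} = \sqrt{\frac{\frac{1}{99} \cdot 157 + 21076}{-444 + \left(\left(1025 - 1353\right) + \frac{1}{7598 - 7089}\right)} - 16412} = \sqrt{\frac{\frac{157}{99} + 21076}{-444 + \left(\left(1025 - 1353\right) + \frac{1}{509}\right)} - 16412} = \sqrt{\frac{2086681}{99 \left(-444 + \left(-328 + \frac{1}{509}\right)\right)} - 16412} = \sqrt{\frac{2086681}{99 \left(-444 - \frac{166951}{509}\right)} - 16412} = \sqrt{\frac{2086681}{99 \left(- \frac{392947}{509}\right)} - 16412} = \sqrt{\frac{2086681}{99} \left(- \frac{509}{392947}\right) - 16412} = \sqrt{- \frac{1062120629}{38901753} - 16412} = \sqrt{- \frac{639517690865}{38901753}} = \frac{i \sqrt{2764262138795620705}}{12967251}$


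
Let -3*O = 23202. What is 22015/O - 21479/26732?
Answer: -377311783/103372644 ≈ -3.6500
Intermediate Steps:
O = -7734 (O = -⅓*23202 = -7734)
22015/O - 21479/26732 = 22015/(-7734) - 21479/26732 = 22015*(-1/7734) - 21479*1/26732 = -22015/7734 - 21479/26732 = -377311783/103372644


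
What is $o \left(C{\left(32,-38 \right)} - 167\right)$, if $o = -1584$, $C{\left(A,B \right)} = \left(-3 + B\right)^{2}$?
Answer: $-2398176$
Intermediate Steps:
$o \left(C{\left(32,-38 \right)} - 167\right) = - 1584 \left(\left(-3 - 38\right)^{2} - 167\right) = - 1584 \left(\left(-41\right)^{2} - 167\right) = - 1584 \left(1681 - 167\right) = \left(-1584\right) 1514 = -2398176$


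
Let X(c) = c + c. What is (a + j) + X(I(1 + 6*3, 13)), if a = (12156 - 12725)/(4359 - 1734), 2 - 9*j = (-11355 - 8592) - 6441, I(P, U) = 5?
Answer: 23168293/7875 ≈ 2942.0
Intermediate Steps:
X(c) = 2*c
j = 26390/9 (j = 2/9 - ((-11355 - 8592) - 6441)/9 = 2/9 - (-19947 - 6441)/9 = 2/9 - ⅑*(-26388) = 2/9 + 2932 = 26390/9 ≈ 2932.2)
a = -569/2625 ≈ -0.21676
(a + j) + X(I(1 + 6*3, 13)) = (-569/2625 + 26390/9) + 2*5 = 23089543/7875 + 10 = 23168293/7875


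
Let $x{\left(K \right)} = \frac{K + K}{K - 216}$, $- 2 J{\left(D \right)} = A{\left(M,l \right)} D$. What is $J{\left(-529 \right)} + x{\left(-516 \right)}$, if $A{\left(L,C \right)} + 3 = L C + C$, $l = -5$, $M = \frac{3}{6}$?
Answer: $- \frac{677305}{244} \approx -2775.8$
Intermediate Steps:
$M = \frac{1}{2}$ ($M = 3 \cdot \frac{1}{6} = \frac{1}{2} \approx 0.5$)
$A{\left(L,C \right)} = -3 + C + C L$ ($A{\left(L,C \right)} = -3 + \left(L C + C\right) = -3 + \left(C L + C\right) = -3 + \left(C + C L\right) = -3 + C + C L$)
$J{\left(D \right)} = \frac{21 D}{4}$ ($J{\left(D \right)} = - \frac{\left(-3 - 5 - \frac{5}{2}\right) D}{2} = - \frac{\left(- \frac{21}{2}\right) D}{2} = \frac{21 D}{4}$)
$x{\left(K \right)} = \frac{2 K}{-216 + K}$
$J{\left(-529 \right)} + x{\left(-516 \right)} = \frac{21}{4} \left(-529\right) + 2 \left(-516\right) \frac{1}{-216 - 516} = - \frac{11109}{4} + 2 \left(-516\right) \frac{1}{-732} = - \frac{11109}{4} + 2 \left(-516\right) \left(- \frac{1}{732}\right) = - \frac{11109}{4} + \frac{86}{61} = - \frac{677305}{244}$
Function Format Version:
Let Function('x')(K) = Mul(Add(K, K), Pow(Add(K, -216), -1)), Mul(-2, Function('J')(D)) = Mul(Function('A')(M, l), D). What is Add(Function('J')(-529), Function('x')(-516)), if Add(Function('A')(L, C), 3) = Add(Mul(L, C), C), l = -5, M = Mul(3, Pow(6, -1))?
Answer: Rational(-677305, 244) ≈ -2775.8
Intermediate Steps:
M = Rational(1, 2) (M = Mul(3, Rational(1, 6)) = Rational(1, 2) ≈ 0.50000)
Function('A')(L, C) = Add(-3, C, Mul(C, L)) (Function('A')(L, C) = Add(-3, Add(Mul(L, C), C)) = Add(-3, Add(Mul(C, L), C)) = Add(-3, Add(C, Mul(C, L))) = Add(-3, C, Mul(C, L)))
Function('J')(D) = Mul(Rational(21, 4), D) (Function('J')(D) = Mul(Rational(-1, 2), Mul(Add(-3, -5, Mul(-5, Rational(1, 2))), D)) = Mul(Rational(-1, 2), Mul(Add(-3, -5, Rational(-5, 2)), D)) = Mul(Rational(-1, 2), Mul(Rational(-21, 2), D)) = Mul(Rational(21, 4), D))
Function('x')(K) = Mul(2, K, Pow(Add(-216, K), -1)) (Function('x')(K) = Mul(Mul(2, K), Pow(Add(-216, K), -1)) = Mul(2, K, Pow(Add(-216, K), -1)))
Add(Function('J')(-529), Function('x')(-516)) = Add(Mul(Rational(21, 4), -529), Mul(2, -516, Pow(Add(-216, -516), -1))) = Add(Rational(-11109, 4), Mul(2, -516, Pow(-732, -1))) = Add(Rational(-11109, 4), Mul(2, -516, Rational(-1, 732))) = Add(Rational(-11109, 4), Rational(86, 61)) = Rational(-677305, 244)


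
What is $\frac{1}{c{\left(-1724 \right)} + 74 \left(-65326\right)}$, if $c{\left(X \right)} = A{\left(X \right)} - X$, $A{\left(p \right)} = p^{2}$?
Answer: $- \frac{1}{1860224} \approx -5.3757 \cdot 10^{-7}$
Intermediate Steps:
$c{\left(X \right)} = X^{2} - X$
$\frac{1}{c{\left(-1724 \right)} + 74 \left(-65326\right)} = \frac{1}{- 1724 \left(-1 - 1724\right) + 74 \left(-65326\right)} = \frac{1}{\left(-1724\right) \left(-1725\right) - 4834124} = \frac{1}{2973900 - 4834124} = \frac{1}{-1860224} = - \frac{1}{1860224}$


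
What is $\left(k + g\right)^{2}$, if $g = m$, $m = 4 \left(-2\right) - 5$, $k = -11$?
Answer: $576$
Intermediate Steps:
$m = -13$ ($m = -8 - 5 = -13$)
$g = -13$
$\left(k + g\right)^{2} = \left(-11 - 13\right)^{2} = \left(-24\right)^{2} = 576$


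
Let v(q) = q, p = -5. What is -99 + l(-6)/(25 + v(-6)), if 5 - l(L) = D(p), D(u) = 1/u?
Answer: -9379/95 ≈ -98.726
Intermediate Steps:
l(L) = 26/5 (l(L) = 5 - 1/(-5) = 5 - 1*(-⅕) = 5 + ⅕ = 26/5)
-99 + l(-6)/(25 + v(-6)) = -99 + 26/(5*(25 - 6)) = -99 + (26/5)/19 = -99 + (26/5)*(1/19) = -99 + 26/95 = -9379/95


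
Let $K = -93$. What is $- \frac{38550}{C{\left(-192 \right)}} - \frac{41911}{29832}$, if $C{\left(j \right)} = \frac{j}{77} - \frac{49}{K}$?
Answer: $\frac{8234728766987}{420124056} \approx 19601.0$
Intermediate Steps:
$C{\left(j \right)} = \frac{49}{93} + \frac{j}{77}$ ($C{\left(j \right)} = \frac{j}{77} - \frac{49}{-93} = j \frac{1}{77} - - \frac{49}{93} = \frac{j}{77} + \frac{49}{93} = \frac{49}{93} + \frac{j}{77}$)
$- \frac{38550}{C{\left(-192 \right)}} - \frac{41911}{29832} = - \frac{38550}{\frac{49}{93} + \frac{1}{77} \left(-192\right)} - \frac{41911}{29832} = - \frac{38550}{\frac{49}{93} - \frac{192}{77}} - \frac{41911}{29832} = - \frac{38550}{- \frac{14083}{7161}} - \frac{41911}{29832} = \left(-38550\right) \left(- \frac{7161}{14083}\right) - \frac{41911}{29832} = \frac{276056550}{14083} - \frac{41911}{29832} = \frac{8234728766987}{420124056}$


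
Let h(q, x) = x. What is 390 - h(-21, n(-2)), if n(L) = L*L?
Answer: 386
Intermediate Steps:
n(L) = L²
390 - h(-21, n(-2)) = 390 - 1*(-2)² = 390 - 1*4 = 390 - 4 = 386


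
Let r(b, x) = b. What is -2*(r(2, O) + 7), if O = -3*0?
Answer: -18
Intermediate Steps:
O = 0
-2*(r(2, O) + 7) = -2*(2 + 7) = -2*9 = -18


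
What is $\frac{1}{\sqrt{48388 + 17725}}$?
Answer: $\frac{\sqrt{66113}}{66113} \approx 0.0038892$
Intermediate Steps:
$\frac{1}{\sqrt{48388 + 17725}} = \frac{1}{\sqrt{66113}} = \frac{\sqrt{66113}}{66113}$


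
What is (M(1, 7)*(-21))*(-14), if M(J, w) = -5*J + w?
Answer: 588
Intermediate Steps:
M(J, w) = w - 5*J
(M(1, 7)*(-21))*(-14) = ((7 - 5*1)*(-21))*(-14) = ((7 - 5)*(-21))*(-14) = (2*(-21))*(-14) = -42*(-14) = 588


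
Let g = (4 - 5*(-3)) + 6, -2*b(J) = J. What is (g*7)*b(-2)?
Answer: 175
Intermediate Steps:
b(J) = -J/2
g = 25 (g = (4 + 15) + 6 = 19 + 6 = 25)
(g*7)*b(-2) = (25*7)*(-½*(-2)) = 175*1 = 175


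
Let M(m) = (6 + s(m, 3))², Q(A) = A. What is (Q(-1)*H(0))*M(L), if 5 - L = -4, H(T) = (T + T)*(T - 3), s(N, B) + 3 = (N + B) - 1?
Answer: 0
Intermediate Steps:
s(N, B) = -4 + B + N (s(N, B) = -3 + ((N + B) - 1) = -3 + ((B + N) - 1) = -3 + (-1 + B + N) = -4 + B + N)
H(T) = 2*T*(-3 + T) (H(T) = (2*T)*(-3 + T) = 2*T*(-3 + T))
L = 9 (L = 5 - 1*(-4) = 5 + 4 = 9)
M(m) = (5 + m)² (M(m) = (6 + (-4 + 3 + m))² = (6 + (-1 + m))² = (5 + m)²)
(Q(-1)*H(0))*M(L) = (-2*0*(-3 + 0))*(5 + 9)² = -2*0*(-3)*14² = -1*0*196 = 0*196 = 0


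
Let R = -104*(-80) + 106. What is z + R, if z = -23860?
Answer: -15434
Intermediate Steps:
R = 8426 (R = 8320 + 106 = 8426)
z + R = -23860 + 8426 = -15434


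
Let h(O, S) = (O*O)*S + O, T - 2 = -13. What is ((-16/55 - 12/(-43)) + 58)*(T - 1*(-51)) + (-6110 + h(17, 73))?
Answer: 8194028/473 ≈ 17324.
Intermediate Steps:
T = -11 (T = 2 - 13 = -11)
h(O, S) = O + S*O² (h(O, S) = O²*S + O = S*O² + O = O + S*O²)
((-16/55 - 12/(-43)) + 58)*(T - 1*(-51)) + (-6110 + h(17, 73)) = ((-16/55 - 12/(-43)) + 58)*(-11 - 1*(-51)) + (-6110 + 17*(1 + 17*73)) = ((-16*1/55 - 12*(-1/43)) + 58)*(-11 + 51) + (-6110 + 17*(1 + 1241)) = ((-16/55 + 12/43) + 58)*40 + (-6110 + 17*1242) = (-28/2365 + 58)*40 + (-6110 + 21114) = (137142/2365)*40 + 15004 = 1097136/473 + 15004 = 8194028/473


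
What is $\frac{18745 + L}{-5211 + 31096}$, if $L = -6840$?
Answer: $\frac{2381}{5177} \approx 0.45992$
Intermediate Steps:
$\frac{18745 + L}{-5211 + 31096} = \frac{18745 - 6840}{-5211 + 31096} = \frac{11905}{25885} = 11905 \cdot \frac{1}{25885} = \frac{2381}{5177}$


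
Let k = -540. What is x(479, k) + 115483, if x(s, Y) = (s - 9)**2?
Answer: 336383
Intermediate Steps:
x(s, Y) = (-9 + s)**2
x(479, k) + 115483 = (-9 + 479)**2 + 115483 = 470**2 + 115483 = 220900 + 115483 = 336383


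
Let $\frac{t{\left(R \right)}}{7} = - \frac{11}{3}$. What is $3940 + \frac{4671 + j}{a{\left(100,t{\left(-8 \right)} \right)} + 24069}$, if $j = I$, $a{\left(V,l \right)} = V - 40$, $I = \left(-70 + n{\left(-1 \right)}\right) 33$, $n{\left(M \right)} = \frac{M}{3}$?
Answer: $\frac{95070610}{24129} \approx 3940.1$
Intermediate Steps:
$t{\left(R \right)} = - \frac{77}{3}$ ($t{\left(R \right)} = 7 \left(- \frac{11}{3}\right) = - \frac{77}{3}$)
$n{\left(M \right)} = \frac{M}{3}$ ($n{\left(M \right)} = M \frac{1}{3} = \frac{M}{3}$)
$I = -2321$ ($I = \left(-70 + \frac{1}{3} \left(-1\right)\right) 33 = \left(-70 - \frac{1}{3}\right) 33 = \left(- \frac{211}{3}\right) 33 = -2321$)
$a{\left(V,l \right)} = -40 + V$ ($a{\left(V,l \right)} = V - 40 = -40 + V$)
$j = -2321$
$3940 + \frac{4671 + j}{a{\left(100,t{\left(-8 \right)} \right)} + 24069} = 3940 + \frac{4671 - 2321}{\left(-40 + 100\right) + 24069} = 3940 + \frac{2350}{60 + 24069} = 3940 + \frac{2350}{24129} = \frac{95070610}{24129}$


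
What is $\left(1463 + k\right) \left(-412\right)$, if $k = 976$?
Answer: $-1004868$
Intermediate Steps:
$\left(1463 + k\right) \left(-412\right) = \left(1463 + 976\right) \left(-412\right) = 2439 \left(-412\right) = -1004868$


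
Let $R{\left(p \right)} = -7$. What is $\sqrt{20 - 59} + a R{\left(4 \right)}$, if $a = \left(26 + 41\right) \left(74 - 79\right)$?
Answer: $2345 + i \sqrt{39} \approx 2345.0 + 6.245 i$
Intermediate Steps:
$a = -335$ ($a = 67 \left(-5\right) = -335$)
$\sqrt{20 - 59} + a R{\left(4 \right)} = \sqrt{20 - 59} - -2345 = \sqrt{-39} + 2345 = i \sqrt{39} + 2345 = 2345 + i \sqrt{39}$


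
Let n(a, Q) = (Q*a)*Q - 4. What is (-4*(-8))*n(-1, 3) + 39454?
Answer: 39038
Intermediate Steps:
n(a, Q) = -4 + a*Q² (n(a, Q) = a*Q² - 4 = -4 + a*Q²)
(-4*(-8))*n(-1, 3) + 39454 = (-4*(-8))*(-4 - 1*3²) + 39454 = 32*(-4 - 1*9) + 39454 = 32*(-4 - 9) + 39454 = 32*(-13) + 39454 = -416 + 39454 = 39038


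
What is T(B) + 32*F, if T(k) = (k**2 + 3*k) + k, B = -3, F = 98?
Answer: 3133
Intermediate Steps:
T(k) = k**2 + 4*k
T(B) + 32*F = -3*(4 - 3) + 32*98 = -3*1 + 3136 = -3 + 3136 = 3133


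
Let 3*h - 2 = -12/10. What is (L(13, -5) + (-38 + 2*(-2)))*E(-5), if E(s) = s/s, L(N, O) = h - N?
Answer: -821/15 ≈ -54.733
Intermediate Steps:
h = 4/15 (h = 2/3 + (-12/10)/3 = 2/3 + (-12*1/10)/3 = 2/3 + (1/3)*(-6/5) = 2/3 - 2/5 = 4/15 ≈ 0.26667)
L(N, O) = 4/15 - N
E(s) = 1
(L(13, -5) + (-38 + 2*(-2)))*E(-5) = ((4/15 - 1*13) + (-38 + 2*(-2)))*1 = ((4/15 - 13) + (-38 - 4))*1 = (-191/15 - 42)*1 = -821/15*1 = -821/15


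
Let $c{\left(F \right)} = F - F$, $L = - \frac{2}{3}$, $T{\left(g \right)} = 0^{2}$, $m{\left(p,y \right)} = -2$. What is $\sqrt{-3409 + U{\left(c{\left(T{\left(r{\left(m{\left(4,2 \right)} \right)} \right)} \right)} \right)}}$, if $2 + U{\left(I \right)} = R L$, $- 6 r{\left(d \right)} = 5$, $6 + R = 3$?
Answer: $i \sqrt{3409} \approx 58.387 i$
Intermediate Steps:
$R = -3$ ($R = -6 + 3 = -3$)
$r{\left(d \right)} = - \frac{5}{6}$ ($r{\left(d \right)} = \left(- \frac{1}{6}\right) 5 = - \frac{5}{6}$)
$T{\left(g \right)} = 0$
$L = - \frac{2}{3}$ ($L = \left(-2\right) \frac{1}{3} = - \frac{2}{3} \approx -0.66667$)
$c{\left(F \right)} = 0$
$U{\left(I \right)} = 0$ ($U{\left(I \right)} = -2 - -2 = -2 + 2 = 0$)
$\sqrt{-3409 + U{\left(c{\left(T{\left(r{\left(m{\left(4,2 \right)} \right)} \right)} \right)} \right)}} = \sqrt{-3409 + 0} = \sqrt{-3409} = i \sqrt{3409}$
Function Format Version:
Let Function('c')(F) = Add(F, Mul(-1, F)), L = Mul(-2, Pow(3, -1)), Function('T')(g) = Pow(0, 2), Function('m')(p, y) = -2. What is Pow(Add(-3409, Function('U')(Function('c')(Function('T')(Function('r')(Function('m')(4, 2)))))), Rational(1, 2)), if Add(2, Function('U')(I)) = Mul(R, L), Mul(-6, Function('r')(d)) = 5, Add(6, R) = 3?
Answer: Mul(I, Pow(3409, Rational(1, 2))) ≈ Mul(58.387, I)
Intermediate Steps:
R = -3 (R = Add(-6, 3) = -3)
Function('r')(d) = Rational(-5, 6) (Function('r')(d) = Mul(Rational(-1, 6), 5) = Rational(-5, 6))
Function('T')(g) = 0
L = Rational(-2, 3) (L = Mul(-2, Rational(1, 3)) = Rational(-2, 3) ≈ -0.66667)
Function('c')(F) = 0
Function('U')(I) = 0 (Function('U')(I) = Add(-2, Mul(-3, Rational(-2, 3))) = Add(-2, 2) = 0)
Pow(Add(-3409, Function('U')(Function('c')(Function('T')(Function('r')(Function('m')(4, 2)))))), Rational(1, 2)) = Pow(Add(-3409, 0), Rational(1, 2)) = Pow(-3409, Rational(1, 2)) = Mul(I, Pow(3409, Rational(1, 2)))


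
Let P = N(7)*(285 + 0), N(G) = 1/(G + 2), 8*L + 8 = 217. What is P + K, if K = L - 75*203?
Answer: -364013/24 ≈ -15167.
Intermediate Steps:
L = 209/8 (L = -1 + (⅛)*217 = -1 + 217/8 = 209/8 ≈ 26.125)
N(G) = 1/(2 + G)
P = 95/3 (P = (285 + 0)/(2 + 7) = 285/9 = (⅑)*285 = 95/3 ≈ 31.667)
K = -121591/8 (K = 209/8 - 75*203 = 209/8 - 15225 = -121591/8 ≈ -15199.)
P + K = 95/3 - 121591/8 = -364013/24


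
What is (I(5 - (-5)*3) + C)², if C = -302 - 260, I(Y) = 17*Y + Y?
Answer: 40804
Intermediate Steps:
I(Y) = 18*Y
C = -562
(I(5 - (-5)*3) + C)² = (18*(5 - (-5)*3) - 562)² = (18*(5 - 1*(-15)) - 562)² = (18*(5 + 15) - 562)² = (18*20 - 562)² = (360 - 562)² = (-202)² = 40804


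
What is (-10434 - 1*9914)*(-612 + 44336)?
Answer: -889695952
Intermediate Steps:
(-10434 - 1*9914)*(-612 + 44336) = (-10434 - 9914)*43724 = -20348*43724 = -889695952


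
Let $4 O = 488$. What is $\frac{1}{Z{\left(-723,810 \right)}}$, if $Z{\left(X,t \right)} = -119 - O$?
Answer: $- \frac{1}{241} \approx -0.0041494$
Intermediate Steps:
$O = 122$ ($O = \frac{1}{4} \cdot 488 = 122$)
$Z{\left(X,t \right)} = -241$ ($Z{\left(X,t \right)} = -119 - 122 = -241$)
$\frac{1}{Z{\left(-723,810 \right)}} = \frac{1}{-241} = - \frac{1}{241}$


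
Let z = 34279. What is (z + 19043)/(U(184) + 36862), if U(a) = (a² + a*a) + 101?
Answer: 53322/104675 ≈ 0.50941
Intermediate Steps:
U(a) = 101 + 2*a² (U(a) = (a² + a²) + 101 = 2*a² + 101 = 101 + 2*a²)
(z + 19043)/(U(184) + 36862) = (34279 + 19043)/((101 + 2*184²) + 36862) = 53322/((101 + 2*33856) + 36862) = 53322/((101 + 67712) + 36862) = 53322/(67813 + 36862) = 53322/104675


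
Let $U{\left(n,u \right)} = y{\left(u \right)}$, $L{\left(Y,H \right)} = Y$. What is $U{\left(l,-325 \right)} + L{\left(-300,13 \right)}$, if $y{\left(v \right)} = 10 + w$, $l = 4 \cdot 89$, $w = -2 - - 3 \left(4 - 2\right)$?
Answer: $-286$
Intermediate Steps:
$w = 4$ ($w = -2 - \left(-3\right) 2 = -2 - -6 = -2 + 6 = 4$)
$l = 356$
$y{\left(v \right)} = 14$ ($y{\left(v \right)} = 10 + 4 = 14$)
$U{\left(n,u \right)} = 14$
$U{\left(l,-325 \right)} + L{\left(-300,13 \right)} = 14 - 300 = -286$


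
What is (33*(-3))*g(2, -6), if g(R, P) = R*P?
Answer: 1188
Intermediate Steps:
g(R, P) = P*R
(33*(-3))*g(2, -6) = (33*(-3))*(-6*2) = -99*(-12) = 1188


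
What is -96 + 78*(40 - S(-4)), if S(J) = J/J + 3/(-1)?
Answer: 3180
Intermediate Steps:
S(J) = -2 (S(J) = 1 + 3*(-1) = 1 - 3 = -2)
-96 + 78*(40 - S(-4)) = -96 + 78*(40 - 1*(-2)) = -96 + 78*(40 + 2) = -96 + 78*42 = -96 + 3276 = 3180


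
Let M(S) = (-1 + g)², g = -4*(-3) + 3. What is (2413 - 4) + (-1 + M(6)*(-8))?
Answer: 840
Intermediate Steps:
g = 15 (g = 12 + 3 = 15)
M(S) = 196 (M(S) = (-1 + 15)² = 14² = 196)
(2413 - 4) + (-1 + M(6)*(-8)) = (2413 - 4) + (-1 + 196*(-8)) = 2409 + (-1 - 1568) = 2409 - 1569 = 840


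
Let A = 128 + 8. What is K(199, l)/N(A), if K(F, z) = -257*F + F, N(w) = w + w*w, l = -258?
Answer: -6368/2329 ≈ -2.7342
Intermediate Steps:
A = 136
N(w) = w + w²
K(F, z) = -256*F
K(199, l)/N(A) = (-256*199)/((136*(1 + 136))) = -50944/(136*137) = -50944/18632 = -50944*1/18632 = -6368/2329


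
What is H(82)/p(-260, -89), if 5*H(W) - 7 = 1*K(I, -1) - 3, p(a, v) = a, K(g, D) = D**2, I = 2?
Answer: -1/260 ≈ -0.0038462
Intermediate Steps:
H(W) = 1 (H(W) = 7/5 + (1*(-1)**2 - 3)/5 = 7/5 + (1*1 - 3)/5 = 7/5 + (1 - 3)/5 = 7/5 + (1/5)*(-2) = 7/5 - 2/5 = 1)
H(82)/p(-260, -89) = 1/(-260) = 1*(-1/260) = -1/260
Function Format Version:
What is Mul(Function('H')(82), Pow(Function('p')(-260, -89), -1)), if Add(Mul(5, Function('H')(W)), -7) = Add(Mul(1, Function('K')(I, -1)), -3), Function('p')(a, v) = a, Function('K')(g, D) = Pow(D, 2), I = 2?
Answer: Rational(-1, 260) ≈ -0.0038462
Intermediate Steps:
Function('H')(W) = 1 (Function('H')(W) = Add(Rational(7, 5), Mul(Rational(1, 5), Add(Mul(1, Pow(-1, 2)), -3))) = Add(Rational(7, 5), Mul(Rational(1, 5), Add(Mul(1, 1), -3))) = Add(Rational(7, 5), Mul(Rational(1, 5), Add(1, -3))) = Add(Rational(7, 5), Mul(Rational(1, 5), -2)) = Add(Rational(7, 5), Rational(-2, 5)) = 1)
Mul(Function('H')(82), Pow(Function('p')(-260, -89), -1)) = Mul(1, Pow(-260, -1)) = Mul(1, Rational(-1, 260)) = Rational(-1, 260)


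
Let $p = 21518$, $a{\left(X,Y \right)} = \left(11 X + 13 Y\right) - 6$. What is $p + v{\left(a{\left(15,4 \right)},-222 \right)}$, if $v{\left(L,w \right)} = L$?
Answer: $21729$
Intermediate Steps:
$a{\left(X,Y \right)} = -6 + 11 X + 13 Y$
$p + v{\left(a{\left(15,4 \right)},-222 \right)} = 21518 + \left(-6 + 11 \cdot 15 + 13 \cdot 4\right) = 21518 + \left(-6 + 165 + 52\right) = 21518 + 211 = 21729$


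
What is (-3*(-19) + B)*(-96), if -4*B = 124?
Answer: -2496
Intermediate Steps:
B = -31 (B = -1/4*124 = -31)
(-3*(-19) + B)*(-96) = (-3*(-19) - 31)*(-96) = (57 - 31)*(-96) = 26*(-96) = -2496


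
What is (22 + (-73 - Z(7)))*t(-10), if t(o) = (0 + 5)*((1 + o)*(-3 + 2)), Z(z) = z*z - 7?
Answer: -4185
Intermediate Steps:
Z(z) = -7 + z**2 (Z(z) = z**2 - 7 = -7 + z**2)
t(o) = -5 - 5*o (t(o) = 5*((1 + o)*(-1)) = 5*(-1 - o) = -5 - 5*o)
(22 + (-73 - Z(7)))*t(-10) = (22 + (-73 - (-7 + 7**2)))*(-5 - 5*(-10)) = (22 + (-73 - (-7 + 49)))*(-5 + 50) = (22 + (-73 - 1*42))*45 = (22 + (-73 - 42))*45 = (22 - 115)*45 = -93*45 = -4185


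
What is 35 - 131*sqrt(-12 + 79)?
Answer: 35 - 131*sqrt(67) ≈ -1037.3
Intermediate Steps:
35 - 131*sqrt(-12 + 79) = 35 - 131*sqrt(67)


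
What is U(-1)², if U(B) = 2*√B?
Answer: -4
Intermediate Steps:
U(-1)² = (2*√(-1))² = (2*I)² = -4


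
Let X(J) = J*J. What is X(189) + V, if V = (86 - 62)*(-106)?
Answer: 33177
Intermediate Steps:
V = -2544 (V = 24*(-106) = -2544)
X(J) = J**2
X(189) + V = 189**2 - 2544 = 35721 - 2544 = 33177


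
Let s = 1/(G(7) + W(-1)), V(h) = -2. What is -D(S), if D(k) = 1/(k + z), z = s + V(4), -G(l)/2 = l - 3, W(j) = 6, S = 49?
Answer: -2/93 ≈ -0.021505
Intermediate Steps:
G(l) = 6 - 2*l (G(l) = -2*(l - 3) = -2*(-3 + l) = 6 - 2*l)
s = -½ (s = 1/((6 - 2*7) + 6) = 1/((6 - 14) + 6) = 1/(-8 + 6) = 1/(-2) = -½ ≈ -0.50000)
z = -5/2 (z = -½ - 2 = -5/2 ≈ -2.5000)
D(k) = 1/(-5/2 + k) (D(k) = 1/(k - 5/2) = 1/(-5/2 + k))
-D(S) = -2/(-5 + 2*49) = -2/(-5 + 98) = -2/93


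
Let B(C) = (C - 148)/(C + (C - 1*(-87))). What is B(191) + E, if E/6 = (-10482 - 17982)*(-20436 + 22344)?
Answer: -152826403925/469 ≈ -3.2586e+8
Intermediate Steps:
E = -325855872 (E = 6*((-10482 - 17982)*(-20436 + 22344)) = 6*(-28464*1908) = 6*(-54309312) = -325855872)
B(C) = (-148 + C)/(87 + 2*C) (B(C) = (-148 + C)/(C + (C + 87)) = (-148 + C)/(C + (87 + C)) = (-148 + C)/(87 + 2*C))
B(191) + E = (-148 + 191)/(87 + 2*191) - 325855872 = 43/(87 + 382) - 325855872 = 43/469 - 325855872 = -152826403925/469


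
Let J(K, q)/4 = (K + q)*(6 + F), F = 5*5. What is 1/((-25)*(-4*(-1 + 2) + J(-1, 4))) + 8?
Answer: 73599/9200 ≈ 7.9999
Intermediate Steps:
F = 25
J(K, q) = 124*K + 124*q (J(K, q) = 4*((K + q)*(6 + 25)) = 4*((K + q)*31) = 4*(31*K + 31*q) = 124*K + 124*q)
1/((-25)*(-4*(-1 + 2) + J(-1, 4))) + 8 = 1/((-25)*(-4*(-1 + 2) + (124*(-1) + 124*4))) + 8 = -1/(25*(-4*1 + (-124 + 496))) + 8 = -1/(25*(-4 + 372)) + 8 = -1/25/368 + 8 = -1/25*1/368 + 8 = -1/9200 + 8 = 73599/9200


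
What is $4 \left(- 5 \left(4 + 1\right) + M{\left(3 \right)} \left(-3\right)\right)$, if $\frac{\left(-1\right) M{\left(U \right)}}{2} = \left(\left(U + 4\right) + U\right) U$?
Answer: $620$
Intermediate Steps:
$M{\left(U \right)} = - 2 U \left(4 + 2 U\right)$ ($M{\left(U \right)} = - 2 \left(\left(U + 4\right) + U\right) U = - 2 \left(\left(4 + U\right) + U\right) U = - 2 \left(4 + 2 U\right) U = - 2 U \left(4 + 2 U\right)$)
$4 \left(- 5 \left(4 + 1\right) + M{\left(3 \right)} \left(-3\right)\right) = 4 \left(- 5 \left(4 + 1\right) + \left(-4\right) 3 \left(2 + 3\right) \left(-3\right)\right) = 4 \left(\left(-5\right) 5 + \left(-4\right) 3 \cdot 5 \left(-3\right)\right) = 4 \left(-25 - -180\right) = 4 \left(-25 + 180\right) = 4 \cdot 155 = 620$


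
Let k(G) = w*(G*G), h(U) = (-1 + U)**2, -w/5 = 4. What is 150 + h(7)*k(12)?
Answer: -103530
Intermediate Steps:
w = -20 (w = -5*4 = -20)
k(G) = -20*G**2 (k(G) = -20*G*G = -20*G**2)
150 + h(7)*k(12) = 150 + (-1 + 7)**2*(-20*12**2) = 150 + 6**2*(-20*144) = 150 + 36*(-2880) = 150 - 103680 = -103530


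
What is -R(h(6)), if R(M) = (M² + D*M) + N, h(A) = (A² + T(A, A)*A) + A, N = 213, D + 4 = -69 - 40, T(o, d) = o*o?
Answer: -37623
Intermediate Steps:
T(o, d) = o²
D = -113 (D = -4 + (-69 - 40) = -4 - 109 = -113)
h(A) = A + A² + A³ (h(A) = (A² + A²*A) + A = (A² + A³) + A = A + A² + A³)
R(M) = 213 + M² - 113*M (R(M) = (M² - 113*M) + 213 = 213 + M² - 113*M)
-R(h(6)) = -(213 + (6*(1 + 6 + 6²))² - 678*(1 + 6 + 6²)) = -(213 + (6*(1 + 6 + 36))² - 678*(1 + 6 + 36)) = -(213 + (6*43)² - 678*43) = -(213 + 258² - 113*258) = -(213 + 66564 - 29154) = -1*37623 = -37623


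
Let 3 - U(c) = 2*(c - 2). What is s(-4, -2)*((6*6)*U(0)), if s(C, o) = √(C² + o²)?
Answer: 504*√5 ≈ 1127.0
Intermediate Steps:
U(c) = 7 - 2*c (U(c) = 3 - 2*(c - 2) = 3 - 2*(-2 + c) = 3 - (-4 + 2*c) = 3 + (4 - 2*c) = 7 - 2*c)
s(-4, -2)*((6*6)*U(0)) = √((-4)² + (-2)²)*((6*6)*(7 - 2*0)) = √(16 + 4)*(36*(7 + 0)) = √20*(36*7) = (2*√5)*252 = 504*√5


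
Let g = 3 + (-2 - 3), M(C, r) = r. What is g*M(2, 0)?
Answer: 0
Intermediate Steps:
g = -2 (g = 3 - 5 = -2)
g*M(2, 0) = -2*0 = 0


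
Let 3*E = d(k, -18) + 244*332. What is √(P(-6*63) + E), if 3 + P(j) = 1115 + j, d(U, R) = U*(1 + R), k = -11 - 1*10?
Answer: √250701/3 ≈ 166.90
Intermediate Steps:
k = -21 (k = -11 - 10 = -21)
P(j) = 1112 + j (P(j) = -3 + (1115 + j) = 1112 + j)
E = 81365/3 (E = (-21*(1 - 18) + 244*332)/3 = (-21*(-17) + 81008)/3 = (357 + 81008)/3 = (⅓)*81365 = 81365/3 ≈ 27122.)
√(P(-6*63) + E) = √((1112 - 6*63) + 81365/3) = √((1112 - 378) + 81365/3) = √(734 + 81365/3) = √(83567/3) = √250701/3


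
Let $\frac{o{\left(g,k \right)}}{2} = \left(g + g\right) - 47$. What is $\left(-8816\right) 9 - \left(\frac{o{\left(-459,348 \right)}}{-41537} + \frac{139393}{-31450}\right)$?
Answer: $- \frac{103644404577059}{1306338650} \approx -79340.0$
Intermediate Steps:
$o{\left(g,k \right)} = -94 + 4 g$ ($o{\left(g,k \right)} = 2 \left(\left(g + g\right) - 47\right) = 2 \left(2 g - 47\right) = 2 \left(-47 + 2 g\right) = -94 + 4 g$)
$\left(-8816\right) 9 - \left(\frac{o{\left(-459,348 \right)}}{-41537} + \frac{139393}{-31450}\right) = \left(-8816\right) 9 - \left(\frac{-94 + 4 \left(-459\right)}{-41537} + \frac{139393}{-31450}\right) = -79344 - \left(\left(-94 - 1836\right) \left(- \frac{1}{41537}\right) + 139393 \left(- \frac{1}{31450}\right)\right) = -79344 - \left(\left(-1930\right) \left(- \frac{1}{41537}\right) - \frac{139393}{31450}\right) = -79344 - \left(\frac{1930}{41537} - \frac{139393}{31450}\right) = -79344 - - \frac{5729268541}{1306338650} = -79344 + \frac{5729268541}{1306338650} = - \frac{103644404577059}{1306338650}$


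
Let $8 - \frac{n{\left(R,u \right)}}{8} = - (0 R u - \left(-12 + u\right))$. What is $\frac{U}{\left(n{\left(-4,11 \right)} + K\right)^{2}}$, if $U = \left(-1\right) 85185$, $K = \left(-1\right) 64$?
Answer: $- \frac{85185}{64} \approx -1331.0$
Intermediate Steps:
$K = -64$
$n{\left(R,u \right)} = 160 - 8 u$ ($n{\left(R,u \right)} = 64 - 8 \left(- (0 R u - \left(-12 + u\right))\right) = 64 - 8 \left(- (0 u - \left(-12 + u\right))\right) = 64 - 8 \left(- (0 - \left(-12 + u\right))\right) = 64 - 8 \left(- (12 - u)\right) = 64 - 8 \left(-12 + u\right) = 64 - \left(-96 + 8 u\right) = 160 - 8 u$)
$U = -85185$
$\frac{U}{\left(n{\left(-4,11 \right)} + K\right)^{2}} = - \frac{85185}{\left(\left(160 - 88\right) - 64\right)^{2}} = - \frac{85185}{\left(72 - 64\right)^{2}} = - \frac{85185}{8^{2}} = - \frac{85185}{64}$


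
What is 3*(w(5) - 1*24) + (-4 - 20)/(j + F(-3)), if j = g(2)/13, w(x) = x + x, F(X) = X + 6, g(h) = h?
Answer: -2034/41 ≈ -49.610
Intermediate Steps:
F(X) = 6 + X
w(x) = 2*x
j = 2/13 ≈ 0.15385
3*(w(5) - 1*24) + (-4 - 20)/(j + F(-3)) = 3*(2*5 - 1*24) + (-4 - 20)/(2/13 + (6 - 3)) = 3*(10 - 24) - 24/(2/13 + 3) = 3*(-14) - 24/41/13 = -42 - 24*13/41 = -42 - 312/41 = -2034/41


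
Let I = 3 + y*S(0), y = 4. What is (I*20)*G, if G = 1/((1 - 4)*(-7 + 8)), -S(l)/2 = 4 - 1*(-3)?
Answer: 1060/3 ≈ 353.33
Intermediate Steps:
S(l) = -14 (S(l) = -2*(4 - 1*(-3)) = -2*(4 + 3) = -2*7 = -14)
I = -53 (I = 3 + 4*(-14) = 3 - 56 = -53)
G = -⅓ (G = 1/(-3*1) = 1/(-3) = -⅓ ≈ -0.33333)
(I*20)*G = -53*20*(-⅓) = -1060*(-⅓) = 1060/3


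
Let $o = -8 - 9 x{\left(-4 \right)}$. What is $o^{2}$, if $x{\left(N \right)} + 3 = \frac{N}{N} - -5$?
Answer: $1225$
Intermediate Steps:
$x{\left(N \right)} = 3$ ($x{\left(N \right)} = -3 + \left(\frac{N}{N} - -5\right) = -3 + \left(1 + 5\right) = -3 + 6 = 3$)
$o = -35$ ($o = -8 - 27 = -35$)
$o^{2} = \left(-35\right)^{2} = 1225$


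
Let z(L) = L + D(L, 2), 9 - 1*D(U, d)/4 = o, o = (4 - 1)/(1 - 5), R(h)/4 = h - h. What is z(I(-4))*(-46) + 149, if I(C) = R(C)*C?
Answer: -1645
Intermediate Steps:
R(h) = 0 (R(h) = 4*(h - h) = 4*0 = 0)
o = -¾ (o = 3/(-4) = 3*(-¼) = -¾ ≈ -0.75000)
I(C) = 0 (I(C) = 0*C = 0)
D(U, d) = 39 (D(U, d) = 36 - 4*(-¾) = 36 + 3 = 39)
z(L) = 39 + L (z(L) = L + 39 = 39 + L)
z(I(-4))*(-46) + 149 = (39 + 0)*(-46) + 149 = 39*(-46) + 149 = -1794 + 149 = -1645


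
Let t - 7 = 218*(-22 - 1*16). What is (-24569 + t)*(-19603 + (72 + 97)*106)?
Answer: 55476894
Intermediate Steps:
t = -8277 (t = 7 + 218*(-22 - 1*16) = 7 + 218*(-22 - 16) = 7 + 218*(-38) = 7 - 8284 = -8277)
(-24569 + t)*(-19603 + (72 + 97)*106) = (-24569 - 8277)*(-19603 + (72 + 97)*106) = -32846*(-19603 + 169*106) = -32846*(-19603 + 17914) = -32846*(-1689) = 55476894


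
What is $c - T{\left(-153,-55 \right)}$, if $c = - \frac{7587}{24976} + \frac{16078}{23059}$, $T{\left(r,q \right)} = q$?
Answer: $\frac{31902302615}{575921584} \approx 55.393$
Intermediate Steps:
$c = \frac{226615495}{575921584}$ ($c = \left(-7587\right) \frac{1}{24976} + 16078 \cdot \frac{1}{23059} = - \frac{7587}{24976} + \frac{16078}{23059} = \frac{226615495}{575921584} \approx 0.39348$)
$c - T{\left(-153,-55 \right)} = \frac{226615495}{575921584} - -55 = \frac{226615495}{575921584} + 55 = \frac{31902302615}{575921584}$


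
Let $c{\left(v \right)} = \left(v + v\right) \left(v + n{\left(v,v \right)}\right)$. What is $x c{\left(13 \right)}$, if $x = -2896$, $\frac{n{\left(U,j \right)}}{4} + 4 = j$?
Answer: $-3689504$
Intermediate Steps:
$n{\left(U,j \right)} = -16 + 4 j$
$c{\left(v \right)} = 2 v \left(-16 + 5 v\right)$ ($c{\left(v \right)} = \left(v + v\right) \left(v + \left(-16 + 4 v\right)\right) = 2 v \left(-16 + 5 v\right)$)
$x c{\left(13 \right)} = - 2896 \cdot 2 \cdot 13 \left(-16 + 5 \cdot 13\right) = - 2896 \cdot 2 \cdot 13 \left(-16 + 65\right) = - 2896 \cdot 2 \cdot 13 \cdot 49 = \left(-2896\right) 1274 = -3689504$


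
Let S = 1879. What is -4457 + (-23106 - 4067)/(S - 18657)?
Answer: -74752373/16778 ≈ -4455.4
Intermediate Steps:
-4457 + (-23106 - 4067)/(S - 18657) = -4457 + (-23106 - 4067)/(1879 - 18657) = -4457 - 27173/(-16778) = -4457 - 27173*(-1/16778) = -4457 + 27173/16778 = -74752373/16778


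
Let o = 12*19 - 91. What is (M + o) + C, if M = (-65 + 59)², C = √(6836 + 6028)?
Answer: 173 + 8*√201 ≈ 286.42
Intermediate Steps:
C = 8*√201 (C = √12864 = 8*√201 ≈ 113.42)
M = 36 (M = (-6)² = 36)
o = 137 (o = 228 - 91 = 137)
(M + o) + C = (36 + 137) + 8*√201 = 173 + 8*√201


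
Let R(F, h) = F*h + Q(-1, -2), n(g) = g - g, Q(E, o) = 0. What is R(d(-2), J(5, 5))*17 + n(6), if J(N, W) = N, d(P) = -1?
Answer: -85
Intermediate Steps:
n(g) = 0
R(F, h) = F*h (R(F, h) = F*h + 0 = F*h)
R(d(-2), J(5, 5))*17 + n(6) = -1*5*17 + 0 = -5*17 + 0 = -85 + 0 = -85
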